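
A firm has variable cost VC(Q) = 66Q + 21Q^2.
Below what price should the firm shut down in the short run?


AVC(Q) = VC(Q)/Q = 66 + 21Q
AVC is increasing in Q, so minimum AVC is at Q -> 0+.
Min AVC = 66
The firm should shut down if P < 66.

66


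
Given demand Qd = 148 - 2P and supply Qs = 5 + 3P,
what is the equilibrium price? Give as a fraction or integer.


At equilibrium, Qd = Qs.
148 - 2P = 5 + 3P
148 - 5 = 2P + 3P
143 = 5P
P* = 143/5 = 143/5

143/5


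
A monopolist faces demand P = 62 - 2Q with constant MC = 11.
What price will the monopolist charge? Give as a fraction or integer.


MR = 62 - 4Q
Set MR = MC: 62 - 4Q = 11
Q* = 51/4
Substitute into demand:
P* = 62 - 2*51/4 = 73/2

73/2


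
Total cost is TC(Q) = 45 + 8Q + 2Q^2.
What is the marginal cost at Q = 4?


MC = dTC/dQ = 8 + 2*2*Q
At Q = 4:
MC = 8 + 4*4
MC = 8 + 16 = 24

24


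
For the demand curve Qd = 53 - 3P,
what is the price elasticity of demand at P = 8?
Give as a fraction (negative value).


dQ/dP = -3
At P = 8: Q = 53 - 3*8 = 29
E = (dQ/dP)(P/Q) = (-3)(8/29) = -24/29

-24/29


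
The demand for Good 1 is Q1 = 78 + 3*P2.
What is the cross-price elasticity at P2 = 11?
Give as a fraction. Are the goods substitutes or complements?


dQ1/dP2 = 3
At P2 = 11: Q1 = 78 + 3*11 = 111
Exy = (dQ1/dP2)(P2/Q1) = 3 * 11 / 111 = 11/37
Since Exy > 0, the goods are substitutes.

11/37 (substitutes)


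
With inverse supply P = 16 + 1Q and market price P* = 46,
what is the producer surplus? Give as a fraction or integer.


Minimum supply price (at Q=0): P_min = 16
Quantity supplied at P* = 46:
Q* = (46 - 16)/1 = 30
PS = (1/2) * Q* * (P* - P_min)
PS = (1/2) * 30 * (46 - 16)
PS = (1/2) * 30 * 30 = 450

450


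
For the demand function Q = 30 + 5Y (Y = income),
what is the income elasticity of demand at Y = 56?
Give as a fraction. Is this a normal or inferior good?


dQ/dY = 5
At Y = 56: Q = 30 + 5*56 = 310
Ey = (dQ/dY)(Y/Q) = 5 * 56 / 310 = 28/31
Since Ey > 0, this is a normal good.

28/31 (normal good)


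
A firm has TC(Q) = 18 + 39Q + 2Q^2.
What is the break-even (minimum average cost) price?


AC(Q) = 18/Q + 39 + 2Q
To minimize: dAC/dQ = -18/Q^2 + 2 = 0
Q^2 = 18/2 = 9
Q* = 3
Min AC = 18/3 + 39 + 2*3
Min AC = 6 + 39 + 6 = 51

51


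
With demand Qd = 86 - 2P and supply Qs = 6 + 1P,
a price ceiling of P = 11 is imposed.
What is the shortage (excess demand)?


At P = 11:
Qd = 86 - 2*11 = 64
Qs = 6 + 1*11 = 17
Shortage = Qd - Qs = 64 - 17 = 47

47


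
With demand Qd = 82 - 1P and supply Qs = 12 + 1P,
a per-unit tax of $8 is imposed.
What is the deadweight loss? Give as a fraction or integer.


Pre-tax equilibrium quantity: Q* = 47
Post-tax equilibrium quantity: Q_tax = 43
Reduction in quantity: Q* - Q_tax = 4
DWL = (1/2) * tax * (Q* - Q_tax)
DWL = (1/2) * 8 * 4 = 16

16


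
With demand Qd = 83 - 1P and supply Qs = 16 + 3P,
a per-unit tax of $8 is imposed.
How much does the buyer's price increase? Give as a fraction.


With a per-unit tax, the buyer's price increase depends on relative slopes.
Supply slope: d = 3, Demand slope: b = 1
Buyer's price increase = d * tax / (b + d)
= 3 * 8 / (1 + 3)
= 24 / 4 = 6

6


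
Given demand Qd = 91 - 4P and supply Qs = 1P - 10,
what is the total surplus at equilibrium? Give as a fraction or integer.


Find equilibrium: 91 - 4P = 1P - 10
91 + 10 = 5P
P* = 101/5 = 101/5
Q* = 1*101/5 - 10 = 51/5
Inverse demand: P = 91/4 - Q/4, so P_max = 91/4
Inverse supply: P = 10 + Q/1, so P_min = 10
CS = (1/2) * 51/5 * (91/4 - 101/5) = 2601/200
PS = (1/2) * 51/5 * (101/5 - 10) = 2601/50
TS = CS + PS = 2601/200 + 2601/50 = 2601/40

2601/40


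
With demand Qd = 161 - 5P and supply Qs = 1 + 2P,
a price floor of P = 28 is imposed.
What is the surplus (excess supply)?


At P = 28:
Qd = 161 - 5*28 = 21
Qs = 1 + 2*28 = 57
Surplus = Qs - Qd = 57 - 21 = 36

36


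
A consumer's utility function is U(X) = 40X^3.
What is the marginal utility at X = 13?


MU = dU/dX = 40*3*X^(3-1)
MU = 120*X^2
At X = 13:
MU = 120 * 13^2
MU = 120 * 169 = 20280

20280


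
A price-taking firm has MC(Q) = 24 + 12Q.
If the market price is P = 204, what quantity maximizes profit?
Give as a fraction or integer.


In perfect competition, profit is maximized where P = MC.
204 = 24 + 12Q
180 = 12Q
Q* = 180/12 = 15

15


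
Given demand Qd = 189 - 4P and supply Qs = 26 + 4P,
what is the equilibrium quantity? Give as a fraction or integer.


First find equilibrium price:
189 - 4P = 26 + 4P
P* = 163/8 = 163/8
Then substitute into demand:
Q* = 189 - 4 * 163/8 = 215/2

215/2


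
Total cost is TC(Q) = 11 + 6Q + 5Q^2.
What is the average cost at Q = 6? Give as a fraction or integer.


TC(6) = 11 + 6*6 + 5*6^2
TC(6) = 11 + 36 + 180 = 227
AC = TC/Q = 227/6 = 227/6

227/6


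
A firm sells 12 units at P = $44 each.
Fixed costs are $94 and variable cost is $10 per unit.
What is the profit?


Total Revenue = P * Q = 44 * 12 = $528
Total Cost = FC + VC*Q = 94 + 10*12 = $214
Profit = TR - TC = 528 - 214 = $314

$314


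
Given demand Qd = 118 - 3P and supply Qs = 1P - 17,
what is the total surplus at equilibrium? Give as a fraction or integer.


Find equilibrium: 118 - 3P = 1P - 17
118 + 17 = 4P
P* = 135/4 = 135/4
Q* = 1*135/4 - 17 = 67/4
Inverse demand: P = 118/3 - Q/3, so P_max = 118/3
Inverse supply: P = 17 + Q/1, so P_min = 17
CS = (1/2) * 67/4 * (118/3 - 135/4) = 4489/96
PS = (1/2) * 67/4 * (135/4 - 17) = 4489/32
TS = CS + PS = 4489/96 + 4489/32 = 4489/24

4489/24


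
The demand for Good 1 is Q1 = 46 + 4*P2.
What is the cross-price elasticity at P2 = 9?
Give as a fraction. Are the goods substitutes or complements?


dQ1/dP2 = 4
At P2 = 9: Q1 = 46 + 4*9 = 82
Exy = (dQ1/dP2)(P2/Q1) = 4 * 9 / 82 = 18/41
Since Exy > 0, the goods are substitutes.

18/41 (substitutes)


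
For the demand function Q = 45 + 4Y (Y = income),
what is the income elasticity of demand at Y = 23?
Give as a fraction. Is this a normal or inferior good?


dQ/dY = 4
At Y = 23: Q = 45 + 4*23 = 137
Ey = (dQ/dY)(Y/Q) = 4 * 23 / 137 = 92/137
Since Ey > 0, this is a normal good.

92/137 (normal good)


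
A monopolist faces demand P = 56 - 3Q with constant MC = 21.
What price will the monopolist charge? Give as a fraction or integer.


MR = 56 - 6Q
Set MR = MC: 56 - 6Q = 21
Q* = 35/6
Substitute into demand:
P* = 56 - 3*35/6 = 77/2

77/2


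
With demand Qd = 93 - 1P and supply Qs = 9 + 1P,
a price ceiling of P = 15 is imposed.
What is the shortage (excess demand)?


At P = 15:
Qd = 93 - 1*15 = 78
Qs = 9 + 1*15 = 24
Shortage = Qd - Qs = 78 - 24 = 54

54


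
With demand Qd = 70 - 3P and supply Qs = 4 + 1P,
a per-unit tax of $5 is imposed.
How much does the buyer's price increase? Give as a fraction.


With a per-unit tax, the buyer's price increase depends on relative slopes.
Supply slope: d = 1, Demand slope: b = 3
Buyer's price increase = d * tax / (b + d)
= 1 * 5 / (3 + 1)
= 5 / 4 = 5/4

5/4


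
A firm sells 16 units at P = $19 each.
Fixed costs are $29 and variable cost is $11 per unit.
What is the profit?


Total Revenue = P * Q = 19 * 16 = $304
Total Cost = FC + VC*Q = 29 + 11*16 = $205
Profit = TR - TC = 304 - 205 = $99

$99


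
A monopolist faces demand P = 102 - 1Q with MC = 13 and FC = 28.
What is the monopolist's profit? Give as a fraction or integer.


MR = MC: 102 - 2Q = 13
Q* = 89/2
P* = 102 - 1*89/2 = 115/2
Profit = (P* - MC)*Q* - FC
= (115/2 - 13)*89/2 - 28
= 89/2*89/2 - 28
= 7921/4 - 28 = 7809/4

7809/4


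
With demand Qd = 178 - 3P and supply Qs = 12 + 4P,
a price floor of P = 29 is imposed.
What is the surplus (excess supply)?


At P = 29:
Qd = 178 - 3*29 = 91
Qs = 12 + 4*29 = 128
Surplus = Qs - Qd = 128 - 91 = 37

37


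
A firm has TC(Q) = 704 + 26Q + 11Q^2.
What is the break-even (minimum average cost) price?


AC(Q) = 704/Q + 26 + 11Q
To minimize: dAC/dQ = -704/Q^2 + 11 = 0
Q^2 = 704/11 = 64
Q* = 8
Min AC = 704/8 + 26 + 11*8
Min AC = 88 + 26 + 88 = 202

202


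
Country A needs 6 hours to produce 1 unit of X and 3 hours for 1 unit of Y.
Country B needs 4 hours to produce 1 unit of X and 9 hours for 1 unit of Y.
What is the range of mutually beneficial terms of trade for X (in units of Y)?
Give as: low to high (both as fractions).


Opportunity cost of X for Country A = hours_X / hours_Y = 6/3 = 2 units of Y
Opportunity cost of X for Country B = hours_X / hours_Y = 4/9 = 4/9 units of Y
Terms of trade must be between the two opportunity costs.
Range: 4/9 to 2

4/9 to 2


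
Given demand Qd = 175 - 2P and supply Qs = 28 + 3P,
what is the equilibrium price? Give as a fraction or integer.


At equilibrium, Qd = Qs.
175 - 2P = 28 + 3P
175 - 28 = 2P + 3P
147 = 5P
P* = 147/5 = 147/5

147/5


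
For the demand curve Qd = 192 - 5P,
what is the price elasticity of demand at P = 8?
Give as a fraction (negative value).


dQ/dP = -5
At P = 8: Q = 192 - 5*8 = 152
E = (dQ/dP)(P/Q) = (-5)(8/152) = -5/19

-5/19


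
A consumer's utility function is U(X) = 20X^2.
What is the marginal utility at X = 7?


MU = dU/dX = 20*2*X^(2-1)
MU = 40*X^1
At X = 7:
MU = 40 * 7^1
MU = 40 * 7 = 280

280


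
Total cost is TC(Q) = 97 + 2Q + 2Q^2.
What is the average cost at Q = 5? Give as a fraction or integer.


TC(5) = 97 + 2*5 + 2*5^2
TC(5) = 97 + 10 + 50 = 157
AC = TC/Q = 157/5 = 157/5

157/5


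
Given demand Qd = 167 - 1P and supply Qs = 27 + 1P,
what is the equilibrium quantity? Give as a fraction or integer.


First find equilibrium price:
167 - 1P = 27 + 1P
P* = 140/2 = 70
Then substitute into demand:
Q* = 167 - 1 * 70 = 97

97


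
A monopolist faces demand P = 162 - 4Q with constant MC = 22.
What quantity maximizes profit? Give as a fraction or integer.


TR = P*Q = (162 - 4Q)Q = 162Q - 4Q^2
MR = dTR/dQ = 162 - 8Q
Set MR = MC:
162 - 8Q = 22
140 = 8Q
Q* = 140/8 = 35/2

35/2


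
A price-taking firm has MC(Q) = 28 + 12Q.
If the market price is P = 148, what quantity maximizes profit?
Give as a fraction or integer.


In perfect competition, profit is maximized where P = MC.
148 = 28 + 12Q
120 = 12Q
Q* = 120/12 = 10

10


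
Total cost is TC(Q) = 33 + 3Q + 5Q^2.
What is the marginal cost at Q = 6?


MC = dTC/dQ = 3 + 2*5*Q
At Q = 6:
MC = 3 + 10*6
MC = 3 + 60 = 63

63


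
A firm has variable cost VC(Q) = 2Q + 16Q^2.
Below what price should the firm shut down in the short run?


AVC(Q) = VC(Q)/Q = 2 + 16Q
AVC is increasing in Q, so minimum AVC is at Q -> 0+.
Min AVC = 2
The firm should shut down if P < 2.

2


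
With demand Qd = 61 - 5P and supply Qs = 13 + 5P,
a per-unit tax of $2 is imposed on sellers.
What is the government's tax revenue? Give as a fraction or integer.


With tax on sellers, new supply: Qs' = 13 + 5(P - 2)
= 3 + 5P
New equilibrium quantity:
Q_new = 32
Tax revenue = tax * Q_new = 2 * 32 = 64

64


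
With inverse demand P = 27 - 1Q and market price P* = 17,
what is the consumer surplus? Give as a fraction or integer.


Maximum willingness to pay (at Q=0): P_max = 27
Quantity demanded at P* = 17:
Q* = (27 - 17)/1 = 10
CS = (1/2) * Q* * (P_max - P*)
CS = (1/2) * 10 * (27 - 17)
CS = (1/2) * 10 * 10 = 50

50


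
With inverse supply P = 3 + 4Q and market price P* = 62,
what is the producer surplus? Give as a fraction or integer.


Minimum supply price (at Q=0): P_min = 3
Quantity supplied at P* = 62:
Q* = (62 - 3)/4 = 59/4
PS = (1/2) * Q* * (P* - P_min)
PS = (1/2) * 59/4 * (62 - 3)
PS = (1/2) * 59/4 * 59 = 3481/8

3481/8


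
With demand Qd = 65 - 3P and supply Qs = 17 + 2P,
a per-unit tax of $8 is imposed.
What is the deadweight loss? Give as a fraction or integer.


Pre-tax equilibrium quantity: Q* = 181/5
Post-tax equilibrium quantity: Q_tax = 133/5
Reduction in quantity: Q* - Q_tax = 48/5
DWL = (1/2) * tax * (Q* - Q_tax)
DWL = (1/2) * 8 * 48/5 = 192/5

192/5


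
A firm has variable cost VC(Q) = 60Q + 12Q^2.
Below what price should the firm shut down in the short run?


AVC(Q) = VC(Q)/Q = 60 + 12Q
AVC is increasing in Q, so minimum AVC is at Q -> 0+.
Min AVC = 60
The firm should shut down if P < 60.

60


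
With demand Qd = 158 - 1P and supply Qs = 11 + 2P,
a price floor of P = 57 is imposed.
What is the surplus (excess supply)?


At P = 57:
Qd = 158 - 1*57 = 101
Qs = 11 + 2*57 = 125
Surplus = Qs - Qd = 125 - 101 = 24

24


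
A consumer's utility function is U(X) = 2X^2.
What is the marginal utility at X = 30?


MU = dU/dX = 2*2*X^(2-1)
MU = 4*X^1
At X = 30:
MU = 4 * 30^1
MU = 4 * 30 = 120

120


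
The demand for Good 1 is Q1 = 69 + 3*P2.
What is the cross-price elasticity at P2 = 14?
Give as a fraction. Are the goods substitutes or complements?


dQ1/dP2 = 3
At P2 = 14: Q1 = 69 + 3*14 = 111
Exy = (dQ1/dP2)(P2/Q1) = 3 * 14 / 111 = 14/37
Since Exy > 0, the goods are substitutes.

14/37 (substitutes)


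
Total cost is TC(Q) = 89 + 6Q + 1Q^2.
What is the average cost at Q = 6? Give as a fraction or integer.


TC(6) = 89 + 6*6 + 1*6^2
TC(6) = 89 + 36 + 36 = 161
AC = TC/Q = 161/6 = 161/6

161/6


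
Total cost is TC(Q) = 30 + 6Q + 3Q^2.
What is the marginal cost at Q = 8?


MC = dTC/dQ = 6 + 2*3*Q
At Q = 8:
MC = 6 + 6*8
MC = 6 + 48 = 54

54


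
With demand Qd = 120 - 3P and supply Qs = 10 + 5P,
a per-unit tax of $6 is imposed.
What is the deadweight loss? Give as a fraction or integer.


Pre-tax equilibrium quantity: Q* = 315/4
Post-tax equilibrium quantity: Q_tax = 135/2
Reduction in quantity: Q* - Q_tax = 45/4
DWL = (1/2) * tax * (Q* - Q_tax)
DWL = (1/2) * 6 * 45/4 = 135/4

135/4


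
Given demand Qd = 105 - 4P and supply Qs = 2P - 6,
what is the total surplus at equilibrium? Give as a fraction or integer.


Find equilibrium: 105 - 4P = 2P - 6
105 + 6 = 6P
P* = 111/6 = 37/2
Q* = 2*37/2 - 6 = 31
Inverse demand: P = 105/4 - Q/4, so P_max = 105/4
Inverse supply: P = 3 + Q/2, so P_min = 3
CS = (1/2) * 31 * (105/4 - 37/2) = 961/8
PS = (1/2) * 31 * (37/2 - 3) = 961/4
TS = CS + PS = 961/8 + 961/4 = 2883/8

2883/8


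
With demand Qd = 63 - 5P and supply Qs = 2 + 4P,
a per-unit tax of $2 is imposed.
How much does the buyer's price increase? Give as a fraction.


With a per-unit tax, the buyer's price increase depends on relative slopes.
Supply slope: d = 4, Demand slope: b = 5
Buyer's price increase = d * tax / (b + d)
= 4 * 2 / (5 + 4)
= 8 / 9 = 8/9

8/9


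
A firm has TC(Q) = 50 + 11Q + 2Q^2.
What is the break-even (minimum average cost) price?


AC(Q) = 50/Q + 11 + 2Q
To minimize: dAC/dQ = -50/Q^2 + 2 = 0
Q^2 = 50/2 = 25
Q* = 5
Min AC = 50/5 + 11 + 2*5
Min AC = 10 + 11 + 10 = 31

31


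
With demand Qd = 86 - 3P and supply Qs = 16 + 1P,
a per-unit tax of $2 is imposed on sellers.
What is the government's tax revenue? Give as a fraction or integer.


With tax on sellers, new supply: Qs' = 16 + 1(P - 2)
= 14 + 1P
New equilibrium quantity:
Q_new = 32
Tax revenue = tax * Q_new = 2 * 32 = 64

64


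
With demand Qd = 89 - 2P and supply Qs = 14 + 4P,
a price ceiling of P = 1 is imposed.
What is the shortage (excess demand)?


At P = 1:
Qd = 89 - 2*1 = 87
Qs = 14 + 4*1 = 18
Shortage = Qd - Qs = 87 - 18 = 69

69


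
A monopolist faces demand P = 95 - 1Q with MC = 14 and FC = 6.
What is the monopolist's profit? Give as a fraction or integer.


MR = MC: 95 - 2Q = 14
Q* = 81/2
P* = 95 - 1*81/2 = 109/2
Profit = (P* - MC)*Q* - FC
= (109/2 - 14)*81/2 - 6
= 81/2*81/2 - 6
= 6561/4 - 6 = 6537/4

6537/4


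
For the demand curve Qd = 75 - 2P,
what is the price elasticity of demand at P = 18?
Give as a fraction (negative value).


dQ/dP = -2
At P = 18: Q = 75 - 2*18 = 39
E = (dQ/dP)(P/Q) = (-2)(18/39) = -12/13

-12/13


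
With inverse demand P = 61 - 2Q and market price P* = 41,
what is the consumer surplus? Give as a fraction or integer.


Maximum willingness to pay (at Q=0): P_max = 61
Quantity demanded at P* = 41:
Q* = (61 - 41)/2 = 10
CS = (1/2) * Q* * (P_max - P*)
CS = (1/2) * 10 * (61 - 41)
CS = (1/2) * 10 * 20 = 100

100


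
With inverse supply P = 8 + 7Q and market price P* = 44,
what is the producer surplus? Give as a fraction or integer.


Minimum supply price (at Q=0): P_min = 8
Quantity supplied at P* = 44:
Q* = (44 - 8)/7 = 36/7
PS = (1/2) * Q* * (P* - P_min)
PS = (1/2) * 36/7 * (44 - 8)
PS = (1/2) * 36/7 * 36 = 648/7

648/7


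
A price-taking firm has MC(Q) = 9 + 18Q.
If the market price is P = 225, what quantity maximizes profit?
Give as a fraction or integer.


In perfect competition, profit is maximized where P = MC.
225 = 9 + 18Q
216 = 18Q
Q* = 216/18 = 12

12


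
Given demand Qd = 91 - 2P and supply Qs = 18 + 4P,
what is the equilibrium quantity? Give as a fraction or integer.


First find equilibrium price:
91 - 2P = 18 + 4P
P* = 73/6 = 73/6
Then substitute into demand:
Q* = 91 - 2 * 73/6 = 200/3

200/3


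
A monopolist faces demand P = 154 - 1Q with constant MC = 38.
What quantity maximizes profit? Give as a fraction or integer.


TR = P*Q = (154 - 1Q)Q = 154Q - 1Q^2
MR = dTR/dQ = 154 - 2Q
Set MR = MC:
154 - 2Q = 38
116 = 2Q
Q* = 116/2 = 58

58


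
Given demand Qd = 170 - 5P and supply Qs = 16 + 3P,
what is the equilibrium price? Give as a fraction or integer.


At equilibrium, Qd = Qs.
170 - 5P = 16 + 3P
170 - 16 = 5P + 3P
154 = 8P
P* = 154/8 = 77/4

77/4


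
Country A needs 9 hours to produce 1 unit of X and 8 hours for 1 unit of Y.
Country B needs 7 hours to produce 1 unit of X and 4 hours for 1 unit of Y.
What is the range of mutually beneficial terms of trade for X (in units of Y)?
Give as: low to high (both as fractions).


Opportunity cost of X for Country A = hours_X / hours_Y = 9/8 = 9/8 units of Y
Opportunity cost of X for Country B = hours_X / hours_Y = 7/4 = 7/4 units of Y
Terms of trade must be between the two opportunity costs.
Range: 9/8 to 7/4

9/8 to 7/4


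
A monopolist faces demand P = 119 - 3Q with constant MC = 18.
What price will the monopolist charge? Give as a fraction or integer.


MR = 119 - 6Q
Set MR = MC: 119 - 6Q = 18
Q* = 101/6
Substitute into demand:
P* = 119 - 3*101/6 = 137/2

137/2


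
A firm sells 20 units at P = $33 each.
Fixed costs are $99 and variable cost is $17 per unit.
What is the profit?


Total Revenue = P * Q = 33 * 20 = $660
Total Cost = FC + VC*Q = 99 + 17*20 = $439
Profit = TR - TC = 660 - 439 = $221

$221


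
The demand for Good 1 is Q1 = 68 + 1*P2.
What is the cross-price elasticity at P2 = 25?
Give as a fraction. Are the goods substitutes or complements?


dQ1/dP2 = 1
At P2 = 25: Q1 = 68 + 1*25 = 93
Exy = (dQ1/dP2)(P2/Q1) = 1 * 25 / 93 = 25/93
Since Exy > 0, the goods are substitutes.

25/93 (substitutes)


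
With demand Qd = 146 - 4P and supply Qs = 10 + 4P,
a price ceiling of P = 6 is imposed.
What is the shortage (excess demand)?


At P = 6:
Qd = 146 - 4*6 = 122
Qs = 10 + 4*6 = 34
Shortage = Qd - Qs = 122 - 34 = 88

88


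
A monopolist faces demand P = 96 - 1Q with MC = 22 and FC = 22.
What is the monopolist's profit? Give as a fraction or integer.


MR = MC: 96 - 2Q = 22
Q* = 37
P* = 96 - 1*37 = 59
Profit = (P* - MC)*Q* - FC
= (59 - 22)*37 - 22
= 37*37 - 22
= 1369 - 22 = 1347

1347


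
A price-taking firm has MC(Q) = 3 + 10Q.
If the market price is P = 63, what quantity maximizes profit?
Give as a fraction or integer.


In perfect competition, profit is maximized where P = MC.
63 = 3 + 10Q
60 = 10Q
Q* = 60/10 = 6

6


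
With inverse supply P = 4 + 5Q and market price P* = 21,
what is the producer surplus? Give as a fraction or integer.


Minimum supply price (at Q=0): P_min = 4
Quantity supplied at P* = 21:
Q* = (21 - 4)/5 = 17/5
PS = (1/2) * Q* * (P* - P_min)
PS = (1/2) * 17/5 * (21 - 4)
PS = (1/2) * 17/5 * 17 = 289/10

289/10


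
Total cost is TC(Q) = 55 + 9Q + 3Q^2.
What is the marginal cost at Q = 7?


MC = dTC/dQ = 9 + 2*3*Q
At Q = 7:
MC = 9 + 6*7
MC = 9 + 42 = 51

51


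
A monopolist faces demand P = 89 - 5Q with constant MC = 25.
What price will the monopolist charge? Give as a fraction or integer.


MR = 89 - 10Q
Set MR = MC: 89 - 10Q = 25
Q* = 32/5
Substitute into demand:
P* = 89 - 5*32/5 = 57

57


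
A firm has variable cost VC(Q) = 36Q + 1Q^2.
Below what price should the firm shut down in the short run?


AVC(Q) = VC(Q)/Q = 36 + 1Q
AVC is increasing in Q, so minimum AVC is at Q -> 0+.
Min AVC = 36
The firm should shut down if P < 36.

36


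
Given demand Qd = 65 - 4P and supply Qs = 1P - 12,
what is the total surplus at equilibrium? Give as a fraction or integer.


Find equilibrium: 65 - 4P = 1P - 12
65 + 12 = 5P
P* = 77/5 = 77/5
Q* = 1*77/5 - 12 = 17/5
Inverse demand: P = 65/4 - Q/4, so P_max = 65/4
Inverse supply: P = 12 + Q/1, so P_min = 12
CS = (1/2) * 17/5 * (65/4 - 77/5) = 289/200
PS = (1/2) * 17/5 * (77/5 - 12) = 289/50
TS = CS + PS = 289/200 + 289/50 = 289/40

289/40


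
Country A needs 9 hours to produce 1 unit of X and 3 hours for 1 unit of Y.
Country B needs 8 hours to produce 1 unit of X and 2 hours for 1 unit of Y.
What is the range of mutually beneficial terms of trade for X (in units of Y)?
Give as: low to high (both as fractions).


Opportunity cost of X for Country A = hours_X / hours_Y = 9/3 = 3 units of Y
Opportunity cost of X for Country B = hours_X / hours_Y = 8/2 = 4 units of Y
Terms of trade must be between the two opportunity costs.
Range: 3 to 4

3 to 4


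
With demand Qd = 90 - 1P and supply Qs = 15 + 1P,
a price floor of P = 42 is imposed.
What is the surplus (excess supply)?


At P = 42:
Qd = 90 - 1*42 = 48
Qs = 15 + 1*42 = 57
Surplus = Qs - Qd = 57 - 48 = 9

9


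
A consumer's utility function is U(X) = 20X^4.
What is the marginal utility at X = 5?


MU = dU/dX = 20*4*X^(4-1)
MU = 80*X^3
At X = 5:
MU = 80 * 5^3
MU = 80 * 125 = 10000

10000


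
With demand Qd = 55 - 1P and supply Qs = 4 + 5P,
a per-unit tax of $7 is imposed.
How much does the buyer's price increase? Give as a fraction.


With a per-unit tax, the buyer's price increase depends on relative slopes.
Supply slope: d = 5, Demand slope: b = 1
Buyer's price increase = d * tax / (b + d)
= 5 * 7 / (1 + 5)
= 35 / 6 = 35/6

35/6


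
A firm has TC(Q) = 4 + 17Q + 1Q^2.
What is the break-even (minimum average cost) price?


AC(Q) = 4/Q + 17 + 1Q
To minimize: dAC/dQ = -4/Q^2 + 1 = 0
Q^2 = 4/1 = 4
Q* = 2
Min AC = 4/2 + 17 + 1*2
Min AC = 2 + 17 + 2 = 21

21


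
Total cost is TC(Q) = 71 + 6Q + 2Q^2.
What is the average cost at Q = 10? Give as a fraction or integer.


TC(10) = 71 + 6*10 + 2*10^2
TC(10) = 71 + 60 + 200 = 331
AC = TC/Q = 331/10 = 331/10

331/10


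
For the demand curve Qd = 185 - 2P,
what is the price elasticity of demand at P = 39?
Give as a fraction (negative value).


dQ/dP = -2
At P = 39: Q = 185 - 2*39 = 107
E = (dQ/dP)(P/Q) = (-2)(39/107) = -78/107

-78/107


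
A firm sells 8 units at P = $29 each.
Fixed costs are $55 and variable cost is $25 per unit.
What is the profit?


Total Revenue = P * Q = 29 * 8 = $232
Total Cost = FC + VC*Q = 55 + 25*8 = $255
Profit = TR - TC = 232 - 255 = $-23

$-23


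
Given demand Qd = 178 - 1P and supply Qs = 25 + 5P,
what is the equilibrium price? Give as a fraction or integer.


At equilibrium, Qd = Qs.
178 - 1P = 25 + 5P
178 - 25 = 1P + 5P
153 = 6P
P* = 153/6 = 51/2

51/2


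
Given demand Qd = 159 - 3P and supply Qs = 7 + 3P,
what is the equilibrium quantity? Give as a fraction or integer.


First find equilibrium price:
159 - 3P = 7 + 3P
P* = 152/6 = 76/3
Then substitute into demand:
Q* = 159 - 3 * 76/3 = 83

83


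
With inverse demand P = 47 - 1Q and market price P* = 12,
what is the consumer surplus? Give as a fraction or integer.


Maximum willingness to pay (at Q=0): P_max = 47
Quantity demanded at P* = 12:
Q* = (47 - 12)/1 = 35
CS = (1/2) * Q* * (P_max - P*)
CS = (1/2) * 35 * (47 - 12)
CS = (1/2) * 35 * 35 = 1225/2

1225/2


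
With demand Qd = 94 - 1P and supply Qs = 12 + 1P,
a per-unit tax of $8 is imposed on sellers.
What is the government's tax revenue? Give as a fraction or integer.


With tax on sellers, new supply: Qs' = 12 + 1(P - 8)
= 4 + 1P
New equilibrium quantity:
Q_new = 49
Tax revenue = tax * Q_new = 8 * 49 = 392

392


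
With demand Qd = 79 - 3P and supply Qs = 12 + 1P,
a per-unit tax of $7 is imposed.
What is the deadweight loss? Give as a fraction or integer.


Pre-tax equilibrium quantity: Q* = 115/4
Post-tax equilibrium quantity: Q_tax = 47/2
Reduction in quantity: Q* - Q_tax = 21/4
DWL = (1/2) * tax * (Q* - Q_tax)
DWL = (1/2) * 7 * 21/4 = 147/8

147/8


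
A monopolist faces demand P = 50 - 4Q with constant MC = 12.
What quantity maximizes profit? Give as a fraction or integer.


TR = P*Q = (50 - 4Q)Q = 50Q - 4Q^2
MR = dTR/dQ = 50 - 8Q
Set MR = MC:
50 - 8Q = 12
38 = 8Q
Q* = 38/8 = 19/4

19/4


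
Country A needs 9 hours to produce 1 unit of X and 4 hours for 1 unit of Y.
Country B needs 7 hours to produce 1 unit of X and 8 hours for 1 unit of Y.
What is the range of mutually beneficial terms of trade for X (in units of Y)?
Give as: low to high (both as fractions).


Opportunity cost of X for Country A = hours_X / hours_Y = 9/4 = 9/4 units of Y
Opportunity cost of X for Country B = hours_X / hours_Y = 7/8 = 7/8 units of Y
Terms of trade must be between the two opportunity costs.
Range: 7/8 to 9/4

7/8 to 9/4


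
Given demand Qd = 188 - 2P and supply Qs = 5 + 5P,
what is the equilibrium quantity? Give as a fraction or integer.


First find equilibrium price:
188 - 2P = 5 + 5P
P* = 183/7 = 183/7
Then substitute into demand:
Q* = 188 - 2 * 183/7 = 950/7

950/7


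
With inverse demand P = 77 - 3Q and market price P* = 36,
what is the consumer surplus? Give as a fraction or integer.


Maximum willingness to pay (at Q=0): P_max = 77
Quantity demanded at P* = 36:
Q* = (77 - 36)/3 = 41/3
CS = (1/2) * Q* * (P_max - P*)
CS = (1/2) * 41/3 * (77 - 36)
CS = (1/2) * 41/3 * 41 = 1681/6

1681/6


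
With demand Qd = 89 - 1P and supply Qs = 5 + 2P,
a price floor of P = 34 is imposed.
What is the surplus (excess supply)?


At P = 34:
Qd = 89 - 1*34 = 55
Qs = 5 + 2*34 = 73
Surplus = Qs - Qd = 73 - 55 = 18

18


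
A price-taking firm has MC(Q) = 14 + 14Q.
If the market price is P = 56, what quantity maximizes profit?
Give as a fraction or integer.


In perfect competition, profit is maximized where P = MC.
56 = 14 + 14Q
42 = 14Q
Q* = 42/14 = 3

3


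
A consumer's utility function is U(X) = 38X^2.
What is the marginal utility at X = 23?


MU = dU/dX = 38*2*X^(2-1)
MU = 76*X^1
At X = 23:
MU = 76 * 23^1
MU = 76 * 23 = 1748

1748


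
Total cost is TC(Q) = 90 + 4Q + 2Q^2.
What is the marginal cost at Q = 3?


MC = dTC/dQ = 4 + 2*2*Q
At Q = 3:
MC = 4 + 4*3
MC = 4 + 12 = 16

16


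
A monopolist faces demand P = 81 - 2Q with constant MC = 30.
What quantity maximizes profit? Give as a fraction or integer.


TR = P*Q = (81 - 2Q)Q = 81Q - 2Q^2
MR = dTR/dQ = 81 - 4Q
Set MR = MC:
81 - 4Q = 30
51 = 4Q
Q* = 51/4 = 51/4

51/4


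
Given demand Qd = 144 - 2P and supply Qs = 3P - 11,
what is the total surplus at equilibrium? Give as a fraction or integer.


Find equilibrium: 144 - 2P = 3P - 11
144 + 11 = 5P
P* = 155/5 = 31
Q* = 3*31 - 11 = 82
Inverse demand: P = 72 - Q/2, so P_max = 72
Inverse supply: P = 11/3 + Q/3, so P_min = 11/3
CS = (1/2) * 82 * (72 - 31) = 1681
PS = (1/2) * 82 * (31 - 11/3) = 3362/3
TS = CS + PS = 1681 + 3362/3 = 8405/3

8405/3


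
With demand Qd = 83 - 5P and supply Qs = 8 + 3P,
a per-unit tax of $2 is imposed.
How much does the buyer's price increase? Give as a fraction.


With a per-unit tax, the buyer's price increase depends on relative slopes.
Supply slope: d = 3, Demand slope: b = 5
Buyer's price increase = d * tax / (b + d)
= 3 * 2 / (5 + 3)
= 6 / 8 = 3/4

3/4


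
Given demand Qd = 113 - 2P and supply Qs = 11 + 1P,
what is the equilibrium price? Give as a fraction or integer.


At equilibrium, Qd = Qs.
113 - 2P = 11 + 1P
113 - 11 = 2P + 1P
102 = 3P
P* = 102/3 = 34

34


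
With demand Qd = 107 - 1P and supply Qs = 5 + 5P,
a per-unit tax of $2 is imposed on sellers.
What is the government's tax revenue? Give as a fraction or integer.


With tax on sellers, new supply: Qs' = 5 + 5(P - 2)
= 5P - 5
New equilibrium quantity:
Q_new = 265/3
Tax revenue = tax * Q_new = 2 * 265/3 = 530/3

530/3


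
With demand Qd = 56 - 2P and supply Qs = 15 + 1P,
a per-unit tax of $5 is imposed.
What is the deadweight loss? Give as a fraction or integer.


Pre-tax equilibrium quantity: Q* = 86/3
Post-tax equilibrium quantity: Q_tax = 76/3
Reduction in quantity: Q* - Q_tax = 10/3
DWL = (1/2) * tax * (Q* - Q_tax)
DWL = (1/2) * 5 * 10/3 = 25/3

25/3


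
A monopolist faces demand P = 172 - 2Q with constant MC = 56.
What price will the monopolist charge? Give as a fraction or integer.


MR = 172 - 4Q
Set MR = MC: 172 - 4Q = 56
Q* = 29
Substitute into demand:
P* = 172 - 2*29 = 114

114


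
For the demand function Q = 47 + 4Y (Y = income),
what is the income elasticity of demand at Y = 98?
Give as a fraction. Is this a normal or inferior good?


dQ/dY = 4
At Y = 98: Q = 47 + 4*98 = 439
Ey = (dQ/dY)(Y/Q) = 4 * 98 / 439 = 392/439
Since Ey > 0, this is a normal good.

392/439 (normal good)


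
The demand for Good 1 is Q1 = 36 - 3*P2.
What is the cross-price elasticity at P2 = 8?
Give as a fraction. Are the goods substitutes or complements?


dQ1/dP2 = -3
At P2 = 8: Q1 = 36 - 3*8 = 12
Exy = (dQ1/dP2)(P2/Q1) = -3 * 8 / 12 = -2
Since Exy < 0, the goods are complements.

-2 (complements)


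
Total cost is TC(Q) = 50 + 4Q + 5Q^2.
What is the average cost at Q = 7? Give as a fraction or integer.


TC(7) = 50 + 4*7 + 5*7^2
TC(7) = 50 + 28 + 245 = 323
AC = TC/Q = 323/7 = 323/7

323/7


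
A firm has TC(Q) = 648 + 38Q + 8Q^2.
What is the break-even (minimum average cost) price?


AC(Q) = 648/Q + 38 + 8Q
To minimize: dAC/dQ = -648/Q^2 + 8 = 0
Q^2 = 648/8 = 81
Q* = 9
Min AC = 648/9 + 38 + 8*9
Min AC = 72 + 38 + 72 = 182

182


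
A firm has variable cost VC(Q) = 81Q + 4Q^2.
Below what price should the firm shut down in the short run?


AVC(Q) = VC(Q)/Q = 81 + 4Q
AVC is increasing in Q, so minimum AVC is at Q -> 0+.
Min AVC = 81
The firm should shut down if P < 81.

81


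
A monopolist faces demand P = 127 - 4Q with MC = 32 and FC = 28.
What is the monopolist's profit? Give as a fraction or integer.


MR = MC: 127 - 8Q = 32
Q* = 95/8
P* = 127 - 4*95/8 = 159/2
Profit = (P* - MC)*Q* - FC
= (159/2 - 32)*95/8 - 28
= 95/2*95/8 - 28
= 9025/16 - 28 = 8577/16

8577/16


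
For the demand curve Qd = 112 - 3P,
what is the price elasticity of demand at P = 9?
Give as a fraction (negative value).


dQ/dP = -3
At P = 9: Q = 112 - 3*9 = 85
E = (dQ/dP)(P/Q) = (-3)(9/85) = -27/85

-27/85


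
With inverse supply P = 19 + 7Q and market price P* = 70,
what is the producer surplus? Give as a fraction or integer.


Minimum supply price (at Q=0): P_min = 19
Quantity supplied at P* = 70:
Q* = (70 - 19)/7 = 51/7
PS = (1/2) * Q* * (P* - P_min)
PS = (1/2) * 51/7 * (70 - 19)
PS = (1/2) * 51/7 * 51 = 2601/14

2601/14


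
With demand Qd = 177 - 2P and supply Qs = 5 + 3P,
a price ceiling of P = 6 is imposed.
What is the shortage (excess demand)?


At P = 6:
Qd = 177 - 2*6 = 165
Qs = 5 + 3*6 = 23
Shortage = Qd - Qs = 165 - 23 = 142

142


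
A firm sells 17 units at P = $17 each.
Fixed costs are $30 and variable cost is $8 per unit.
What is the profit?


Total Revenue = P * Q = 17 * 17 = $289
Total Cost = FC + VC*Q = 30 + 8*17 = $166
Profit = TR - TC = 289 - 166 = $123

$123


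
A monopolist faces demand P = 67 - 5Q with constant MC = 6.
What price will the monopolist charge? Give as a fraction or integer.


MR = 67 - 10Q
Set MR = MC: 67 - 10Q = 6
Q* = 61/10
Substitute into demand:
P* = 67 - 5*61/10 = 73/2

73/2


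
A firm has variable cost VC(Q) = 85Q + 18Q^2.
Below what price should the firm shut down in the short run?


AVC(Q) = VC(Q)/Q = 85 + 18Q
AVC is increasing in Q, so minimum AVC is at Q -> 0+.
Min AVC = 85
The firm should shut down if P < 85.

85


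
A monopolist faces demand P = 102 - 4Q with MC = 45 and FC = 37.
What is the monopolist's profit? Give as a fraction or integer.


MR = MC: 102 - 8Q = 45
Q* = 57/8
P* = 102 - 4*57/8 = 147/2
Profit = (P* - MC)*Q* - FC
= (147/2 - 45)*57/8 - 37
= 57/2*57/8 - 37
= 3249/16 - 37 = 2657/16

2657/16


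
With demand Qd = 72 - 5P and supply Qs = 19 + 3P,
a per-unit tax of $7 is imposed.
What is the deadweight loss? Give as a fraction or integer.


Pre-tax equilibrium quantity: Q* = 311/8
Post-tax equilibrium quantity: Q_tax = 103/4
Reduction in quantity: Q* - Q_tax = 105/8
DWL = (1/2) * tax * (Q* - Q_tax)
DWL = (1/2) * 7 * 105/8 = 735/16

735/16


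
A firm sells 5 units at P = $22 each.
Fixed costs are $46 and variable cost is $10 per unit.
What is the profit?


Total Revenue = P * Q = 22 * 5 = $110
Total Cost = FC + VC*Q = 46 + 10*5 = $96
Profit = TR - TC = 110 - 96 = $14

$14


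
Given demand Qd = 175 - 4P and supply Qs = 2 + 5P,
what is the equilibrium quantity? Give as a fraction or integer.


First find equilibrium price:
175 - 4P = 2 + 5P
P* = 173/9 = 173/9
Then substitute into demand:
Q* = 175 - 4 * 173/9 = 883/9

883/9


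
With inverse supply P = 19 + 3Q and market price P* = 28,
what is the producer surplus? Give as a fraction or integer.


Minimum supply price (at Q=0): P_min = 19
Quantity supplied at P* = 28:
Q* = (28 - 19)/3 = 3
PS = (1/2) * Q* * (P* - P_min)
PS = (1/2) * 3 * (28 - 19)
PS = (1/2) * 3 * 9 = 27/2

27/2


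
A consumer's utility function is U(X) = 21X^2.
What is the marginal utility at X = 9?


MU = dU/dX = 21*2*X^(2-1)
MU = 42*X^1
At X = 9:
MU = 42 * 9^1
MU = 42 * 9 = 378

378


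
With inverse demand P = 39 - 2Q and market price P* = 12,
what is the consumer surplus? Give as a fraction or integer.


Maximum willingness to pay (at Q=0): P_max = 39
Quantity demanded at P* = 12:
Q* = (39 - 12)/2 = 27/2
CS = (1/2) * Q* * (P_max - P*)
CS = (1/2) * 27/2 * (39 - 12)
CS = (1/2) * 27/2 * 27 = 729/4

729/4


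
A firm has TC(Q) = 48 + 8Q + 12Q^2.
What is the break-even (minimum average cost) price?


AC(Q) = 48/Q + 8 + 12Q
To minimize: dAC/dQ = -48/Q^2 + 12 = 0
Q^2 = 48/12 = 4
Q* = 2
Min AC = 48/2 + 8 + 12*2
Min AC = 24 + 8 + 24 = 56

56


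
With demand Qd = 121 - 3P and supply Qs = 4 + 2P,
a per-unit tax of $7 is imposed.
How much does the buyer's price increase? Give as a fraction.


With a per-unit tax, the buyer's price increase depends on relative slopes.
Supply slope: d = 2, Demand slope: b = 3
Buyer's price increase = d * tax / (b + d)
= 2 * 7 / (3 + 2)
= 14 / 5 = 14/5

14/5


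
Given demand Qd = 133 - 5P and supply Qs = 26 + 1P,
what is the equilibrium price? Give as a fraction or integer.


At equilibrium, Qd = Qs.
133 - 5P = 26 + 1P
133 - 26 = 5P + 1P
107 = 6P
P* = 107/6 = 107/6

107/6


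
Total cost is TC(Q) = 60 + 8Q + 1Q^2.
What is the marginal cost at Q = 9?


MC = dTC/dQ = 8 + 2*1*Q
At Q = 9:
MC = 8 + 2*9
MC = 8 + 18 = 26

26


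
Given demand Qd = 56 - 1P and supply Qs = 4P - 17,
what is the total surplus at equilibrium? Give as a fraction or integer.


Find equilibrium: 56 - 1P = 4P - 17
56 + 17 = 5P
P* = 73/5 = 73/5
Q* = 4*73/5 - 17 = 207/5
Inverse demand: P = 56 - Q/1, so P_max = 56
Inverse supply: P = 17/4 + Q/4, so P_min = 17/4
CS = (1/2) * 207/5 * (56 - 73/5) = 42849/50
PS = (1/2) * 207/5 * (73/5 - 17/4) = 42849/200
TS = CS + PS = 42849/50 + 42849/200 = 42849/40

42849/40


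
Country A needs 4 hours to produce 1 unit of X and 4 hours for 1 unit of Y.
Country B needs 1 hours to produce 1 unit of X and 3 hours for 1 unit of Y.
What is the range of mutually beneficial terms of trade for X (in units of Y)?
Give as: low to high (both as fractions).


Opportunity cost of X for Country A = hours_X / hours_Y = 4/4 = 1 units of Y
Opportunity cost of X for Country B = hours_X / hours_Y = 1/3 = 1/3 units of Y
Terms of trade must be between the two opportunity costs.
Range: 1/3 to 1

1/3 to 1


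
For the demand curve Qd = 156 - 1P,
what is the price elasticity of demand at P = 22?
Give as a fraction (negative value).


dQ/dP = -1
At P = 22: Q = 156 - 1*22 = 134
E = (dQ/dP)(P/Q) = (-1)(22/134) = -11/67

-11/67


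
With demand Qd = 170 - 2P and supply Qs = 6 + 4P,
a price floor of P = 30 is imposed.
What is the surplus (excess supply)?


At P = 30:
Qd = 170 - 2*30 = 110
Qs = 6 + 4*30 = 126
Surplus = Qs - Qd = 126 - 110 = 16

16


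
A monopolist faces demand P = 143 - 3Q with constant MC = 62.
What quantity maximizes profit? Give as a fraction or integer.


TR = P*Q = (143 - 3Q)Q = 143Q - 3Q^2
MR = dTR/dQ = 143 - 6Q
Set MR = MC:
143 - 6Q = 62
81 = 6Q
Q* = 81/6 = 27/2

27/2


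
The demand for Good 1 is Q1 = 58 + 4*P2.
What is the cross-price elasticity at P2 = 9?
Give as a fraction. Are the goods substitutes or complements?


dQ1/dP2 = 4
At P2 = 9: Q1 = 58 + 4*9 = 94
Exy = (dQ1/dP2)(P2/Q1) = 4 * 9 / 94 = 18/47
Since Exy > 0, the goods are substitutes.

18/47 (substitutes)


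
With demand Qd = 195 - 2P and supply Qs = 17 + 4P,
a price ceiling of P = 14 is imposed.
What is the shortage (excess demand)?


At P = 14:
Qd = 195 - 2*14 = 167
Qs = 17 + 4*14 = 73
Shortage = Qd - Qs = 167 - 73 = 94

94


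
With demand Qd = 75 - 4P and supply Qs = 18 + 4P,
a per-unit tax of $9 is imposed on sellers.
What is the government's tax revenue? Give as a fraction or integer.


With tax on sellers, new supply: Qs' = 18 + 4(P - 9)
= 4P - 18
New equilibrium quantity:
Q_new = 57/2
Tax revenue = tax * Q_new = 9 * 57/2 = 513/2

513/2


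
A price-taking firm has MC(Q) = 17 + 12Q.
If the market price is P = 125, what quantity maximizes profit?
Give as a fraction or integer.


In perfect competition, profit is maximized where P = MC.
125 = 17 + 12Q
108 = 12Q
Q* = 108/12 = 9

9


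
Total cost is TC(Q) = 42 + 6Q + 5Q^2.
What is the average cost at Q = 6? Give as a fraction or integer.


TC(6) = 42 + 6*6 + 5*6^2
TC(6) = 42 + 36 + 180 = 258
AC = TC/Q = 258/6 = 43

43


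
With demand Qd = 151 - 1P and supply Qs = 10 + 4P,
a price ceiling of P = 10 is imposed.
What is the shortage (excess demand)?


At P = 10:
Qd = 151 - 1*10 = 141
Qs = 10 + 4*10 = 50
Shortage = Qd - Qs = 141 - 50 = 91

91


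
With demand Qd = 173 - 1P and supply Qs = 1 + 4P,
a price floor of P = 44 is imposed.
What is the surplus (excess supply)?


At P = 44:
Qd = 173 - 1*44 = 129
Qs = 1 + 4*44 = 177
Surplus = Qs - Qd = 177 - 129 = 48

48


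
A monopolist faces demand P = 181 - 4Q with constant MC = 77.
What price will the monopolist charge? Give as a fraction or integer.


MR = 181 - 8Q
Set MR = MC: 181 - 8Q = 77
Q* = 13
Substitute into demand:
P* = 181 - 4*13 = 129

129


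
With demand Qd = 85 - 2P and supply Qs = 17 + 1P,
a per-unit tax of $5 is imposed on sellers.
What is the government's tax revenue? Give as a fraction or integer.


With tax on sellers, new supply: Qs' = 17 + 1(P - 5)
= 12 + 1P
New equilibrium quantity:
Q_new = 109/3
Tax revenue = tax * Q_new = 5 * 109/3 = 545/3

545/3


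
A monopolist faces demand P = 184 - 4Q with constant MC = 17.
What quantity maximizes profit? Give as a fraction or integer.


TR = P*Q = (184 - 4Q)Q = 184Q - 4Q^2
MR = dTR/dQ = 184 - 8Q
Set MR = MC:
184 - 8Q = 17
167 = 8Q
Q* = 167/8 = 167/8

167/8


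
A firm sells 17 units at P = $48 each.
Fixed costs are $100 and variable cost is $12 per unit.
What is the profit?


Total Revenue = P * Q = 48 * 17 = $816
Total Cost = FC + VC*Q = 100 + 12*17 = $304
Profit = TR - TC = 816 - 304 = $512

$512


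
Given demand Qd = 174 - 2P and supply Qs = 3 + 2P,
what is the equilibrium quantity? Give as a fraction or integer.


First find equilibrium price:
174 - 2P = 3 + 2P
P* = 171/4 = 171/4
Then substitute into demand:
Q* = 174 - 2 * 171/4 = 177/2

177/2


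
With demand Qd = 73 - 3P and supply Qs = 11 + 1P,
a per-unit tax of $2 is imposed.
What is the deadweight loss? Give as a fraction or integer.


Pre-tax equilibrium quantity: Q* = 53/2
Post-tax equilibrium quantity: Q_tax = 25
Reduction in quantity: Q* - Q_tax = 3/2
DWL = (1/2) * tax * (Q* - Q_tax)
DWL = (1/2) * 2 * 3/2 = 3/2

3/2
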